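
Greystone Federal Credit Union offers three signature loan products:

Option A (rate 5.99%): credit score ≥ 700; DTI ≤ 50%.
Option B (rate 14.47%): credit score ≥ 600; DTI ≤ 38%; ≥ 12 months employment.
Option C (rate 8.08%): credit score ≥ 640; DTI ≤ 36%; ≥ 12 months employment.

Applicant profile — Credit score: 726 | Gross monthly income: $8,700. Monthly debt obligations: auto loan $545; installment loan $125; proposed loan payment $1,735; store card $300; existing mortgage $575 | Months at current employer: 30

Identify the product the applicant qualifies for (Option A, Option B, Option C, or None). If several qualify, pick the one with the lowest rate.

Total debts = (545 + 125 + 1,735 + 300 + 575) = 3,280; DTI = 3,280/8,700 = 37.7%.
Option A: score 726 ≥ 700; DTI 37.7% ≤ 50% → qualifies.
Option B: score 726 ≥ 600; DTI 37.7% ≤ 38%; employment 30 ≥ 12 mo → qualifies.
Option C: score 726 ≥ 640; DTI 37.7% > 36%; employment 30 ≥ 12 mo → does not qualify.
Qualifying: Option A, Option B. Lowest rate is 5.99% → Option A.

Option A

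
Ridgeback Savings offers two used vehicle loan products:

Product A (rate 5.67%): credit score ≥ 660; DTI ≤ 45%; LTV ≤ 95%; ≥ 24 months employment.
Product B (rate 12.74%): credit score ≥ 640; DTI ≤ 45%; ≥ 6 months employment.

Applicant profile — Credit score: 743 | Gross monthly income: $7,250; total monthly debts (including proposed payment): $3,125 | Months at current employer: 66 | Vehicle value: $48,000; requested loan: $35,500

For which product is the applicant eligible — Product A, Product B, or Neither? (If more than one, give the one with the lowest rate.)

DTI = 3,125/7,250 = 43.1%.
LTV = 35,500/48,000 = 74%.
Product A: score 743 ≥ 660; DTI 43.1% ≤ 45%; LTV 74% ≤ 95%; employment 66 ≥ 24 mo → qualifies.
Product B: score 743 ≥ 640; DTI 43.1% ≤ 45%; employment 66 ≥ 6 mo → qualifies.
Qualifying: Product A, Product B. Lowest rate is 5.67% → Product A.

Product A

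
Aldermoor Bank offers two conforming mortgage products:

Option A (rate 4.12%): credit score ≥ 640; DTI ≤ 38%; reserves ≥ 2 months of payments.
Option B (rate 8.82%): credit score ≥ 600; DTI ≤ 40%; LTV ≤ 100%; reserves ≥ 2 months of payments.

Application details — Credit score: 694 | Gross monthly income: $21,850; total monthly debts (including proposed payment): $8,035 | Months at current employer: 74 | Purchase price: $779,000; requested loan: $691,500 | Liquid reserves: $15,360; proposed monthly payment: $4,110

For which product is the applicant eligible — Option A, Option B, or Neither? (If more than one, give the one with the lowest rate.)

DTI = 8,035/21,850 = 36.8%.
LTV = 691,500/779,000 = 88.8%.
Reserves = 15,360/4,110 = 3.7 months.
Option A: score 694 ≥ 640; DTI 36.8% ≤ 38%; reserves 3.7 ≥ 2 mo → qualifies.
Option B: score 694 ≥ 600; DTI 36.8% ≤ 40%; LTV 88.8% ≤ 100%; reserves 3.7 ≥ 2 mo → qualifies.
Qualifying: Option A, Option B. Lowest rate is 4.12% → Option A.

Option A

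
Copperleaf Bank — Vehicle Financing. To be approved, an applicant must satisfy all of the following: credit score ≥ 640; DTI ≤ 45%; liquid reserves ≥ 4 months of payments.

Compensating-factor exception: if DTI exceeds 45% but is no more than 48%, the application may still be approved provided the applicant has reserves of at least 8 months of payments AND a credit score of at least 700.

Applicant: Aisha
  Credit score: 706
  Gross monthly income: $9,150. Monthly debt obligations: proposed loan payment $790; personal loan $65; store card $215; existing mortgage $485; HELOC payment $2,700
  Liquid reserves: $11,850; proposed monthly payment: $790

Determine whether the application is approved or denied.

Credit score 706 ≥ 640 (meets base)
Total debts = (790 + 65 + 215 + 485 + 2,700) = 4,255. DTI: 4,255 ÷ 9,150 = 46.5%, over the 45% base limit.
Reserves = 11,850/790 = 15.0 months ≥ 4
46.5% falls in the override range (45%–48%), so the compensating-factor test applies.
Override check — reserves: 15.0 mo (ok); score: 706 (ok).
Both compensating conditions met → exception applies.

Approved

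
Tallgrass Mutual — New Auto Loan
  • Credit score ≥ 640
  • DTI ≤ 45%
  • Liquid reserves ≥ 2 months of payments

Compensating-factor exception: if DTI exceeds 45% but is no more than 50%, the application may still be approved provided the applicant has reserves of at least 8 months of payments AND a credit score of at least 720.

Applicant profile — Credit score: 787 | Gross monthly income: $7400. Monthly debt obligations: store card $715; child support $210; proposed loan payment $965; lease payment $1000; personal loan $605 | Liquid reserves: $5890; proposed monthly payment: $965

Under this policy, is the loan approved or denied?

Denied

Credit score 787 ≥ 640 (meets base)
Total debts = (715 + 210 + 965 + 1,000 + 605) = 3,495. DTI = 3,495/7,400 = 47.2% > 45% — standard DTI limit exceeded.
Reserves: 5,890 ÷ 965 = 6.1 months (meets 2-month minimum)
DTI 47.2% is within the 45%–50% exception band; checking compensating factors.
Reserves 6.1 < 8 months; credit score 787 ≥ 720.
Compensating-factor requirement not fully met.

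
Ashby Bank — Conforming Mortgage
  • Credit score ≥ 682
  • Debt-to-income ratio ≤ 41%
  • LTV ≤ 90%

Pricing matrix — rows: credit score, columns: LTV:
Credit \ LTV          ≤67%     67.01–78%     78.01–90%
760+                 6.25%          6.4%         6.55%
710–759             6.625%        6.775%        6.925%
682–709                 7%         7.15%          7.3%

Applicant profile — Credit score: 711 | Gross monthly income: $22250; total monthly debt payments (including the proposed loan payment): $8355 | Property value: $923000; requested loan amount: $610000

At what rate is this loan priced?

Credit score 711 ≥ 682; DTI = 8,355/22,250 = 37.6% ≤ 41%
LTV = 610,000/923,000 = 66.1% ≤ 90%
Score 711 is in the 710–759 band; LTV 66.1% is in the ≤67% band → 6.625%.

6.625%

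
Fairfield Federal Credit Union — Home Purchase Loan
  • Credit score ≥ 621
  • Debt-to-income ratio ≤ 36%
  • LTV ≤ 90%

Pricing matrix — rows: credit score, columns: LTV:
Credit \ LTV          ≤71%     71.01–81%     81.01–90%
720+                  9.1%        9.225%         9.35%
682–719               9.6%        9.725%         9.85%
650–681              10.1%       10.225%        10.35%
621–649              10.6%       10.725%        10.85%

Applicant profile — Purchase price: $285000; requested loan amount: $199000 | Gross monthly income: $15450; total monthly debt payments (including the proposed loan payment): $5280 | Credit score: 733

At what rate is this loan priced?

Credit score 733 ≥ 621; DTI = 5,280/15,450 = 34.2% ≤ 36%
Loan-to-value = 199,000/285,000 = 69.8% — pass (90% max)
Row: 733 falls in 720+. Column: 69.8% falls in ≤71%. Rate = 9.1%.

9.1%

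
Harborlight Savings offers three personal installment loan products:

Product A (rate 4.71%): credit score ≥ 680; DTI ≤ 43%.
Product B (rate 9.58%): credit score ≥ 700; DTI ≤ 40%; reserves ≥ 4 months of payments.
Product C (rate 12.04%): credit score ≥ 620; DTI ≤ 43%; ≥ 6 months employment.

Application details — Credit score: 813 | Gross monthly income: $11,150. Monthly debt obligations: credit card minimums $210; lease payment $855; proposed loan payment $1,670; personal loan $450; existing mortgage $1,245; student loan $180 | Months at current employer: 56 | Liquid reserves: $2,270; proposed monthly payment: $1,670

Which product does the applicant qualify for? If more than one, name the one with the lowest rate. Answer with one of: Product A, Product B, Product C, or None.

Total debts = (210 + 855 + 1,670 + 450 + 1,245 + 180) = 4,610; DTI = 4,610/11,150 = 41.3%.
Reserves = 2,270/1,670 = 1.4 months.
Product A: score 813 ≥ 680; DTI 41.3% ≤ 43% → qualifies.
Product B: score 813 ≥ 700; DTI 41.3% > 40%; reserves 1.4 < 4 mo → does not qualify.
Product C: score 813 ≥ 620; DTI 41.3% ≤ 43%; employment 56 ≥ 6 mo → qualifies.
Qualifying: Product A, Product C. Lowest rate is 4.71% → Product A.

Product A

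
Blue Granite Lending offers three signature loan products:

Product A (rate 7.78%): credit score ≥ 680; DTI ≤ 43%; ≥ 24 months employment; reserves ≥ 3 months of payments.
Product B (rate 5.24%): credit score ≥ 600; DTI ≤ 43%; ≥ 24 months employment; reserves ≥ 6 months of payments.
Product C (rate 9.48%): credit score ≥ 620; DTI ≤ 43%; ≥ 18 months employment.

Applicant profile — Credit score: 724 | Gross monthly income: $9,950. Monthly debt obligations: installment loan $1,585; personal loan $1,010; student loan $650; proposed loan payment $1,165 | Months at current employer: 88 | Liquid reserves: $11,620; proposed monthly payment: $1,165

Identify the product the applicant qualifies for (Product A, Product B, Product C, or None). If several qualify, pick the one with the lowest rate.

Total debts = (1,585 + 1,010 + 650 + 1,165) = 4,410; DTI = 4,410/9,950 = 44.3%.
Reserves = 11,620/1,165 = 10.0 months.
Product A: score 724 ≥ 680; DTI 44.3% > 43%; employment 88 ≥ 24 mo; reserves 10.0 ≥ 3 mo → does not qualify.
Product B: score 724 ≥ 600; DTI 44.3% > 43%; employment 88 ≥ 24 mo; reserves 10.0 ≥ 6 mo → does not qualify.
Product C: score 724 ≥ 620; DTI 44.3% > 43%; employment 88 ≥ 18 mo → does not qualify.

None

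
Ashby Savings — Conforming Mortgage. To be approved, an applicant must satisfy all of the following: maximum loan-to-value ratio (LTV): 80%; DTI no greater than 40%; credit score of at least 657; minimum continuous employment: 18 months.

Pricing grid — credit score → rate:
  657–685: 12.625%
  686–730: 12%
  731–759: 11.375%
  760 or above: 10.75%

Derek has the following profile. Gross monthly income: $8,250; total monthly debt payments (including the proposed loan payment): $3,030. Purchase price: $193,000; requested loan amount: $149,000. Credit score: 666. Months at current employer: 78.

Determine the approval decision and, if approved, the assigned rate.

Credit score 666 ≥ 657 (meets minimum)
DTI: 3,030 ÷ 8,250 = 36.7%, within the 40% cap
Employment 78 ≥ 18 months
Loan-to-value = 149,000/193,000 = 77.2% — pass (80% max)
All requirements met. Score 666 falls in the 657–685 tier → 12.625%.

Approved at 12.625%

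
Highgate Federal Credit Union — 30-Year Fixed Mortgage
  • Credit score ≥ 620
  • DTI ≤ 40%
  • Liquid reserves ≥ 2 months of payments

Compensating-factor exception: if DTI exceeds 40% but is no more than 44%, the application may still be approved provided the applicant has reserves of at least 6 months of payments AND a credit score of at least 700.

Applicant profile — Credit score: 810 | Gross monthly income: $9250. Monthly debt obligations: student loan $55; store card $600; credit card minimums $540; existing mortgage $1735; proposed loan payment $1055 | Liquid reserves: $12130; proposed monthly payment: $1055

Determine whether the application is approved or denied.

Credit score 810 ≥ 620 (meets base)
Total debts = (55 + 600 + 540 + 1,735 + 1,055) = 3,985. DTI = 3,985/9,250 = 43.1% > 40% — standard DTI limit exceeded.
Liquid reserves cover 12,130/1,055 = 11.5 months — ≥ 2 required
43.1% falls in the override range (40%–44%), so the compensating-factor test applies.
Override check — reserves: 11.5 mo (ok); score: 810 (ok).
Both compensating conditions met → exception applies.

Approved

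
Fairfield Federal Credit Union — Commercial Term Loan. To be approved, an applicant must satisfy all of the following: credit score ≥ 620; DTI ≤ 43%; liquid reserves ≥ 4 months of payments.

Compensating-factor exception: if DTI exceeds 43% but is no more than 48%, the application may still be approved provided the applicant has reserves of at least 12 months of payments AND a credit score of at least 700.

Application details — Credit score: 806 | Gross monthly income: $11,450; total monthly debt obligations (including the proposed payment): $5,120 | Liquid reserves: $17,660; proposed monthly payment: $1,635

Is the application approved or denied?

Credit score 806 ≥ 620 (meets base)
DTI: 5,120 ÷ 11,450 = 44.7%, over the 43% base limit.
Reserves = 17,660/1,635 = 10.8 months ≥ 4
44.7% falls in the override range (43%–48%), so the compensating-factor test applies.
Override check — reserves: 10.8 mo (short of 12); score: 806 (ok).
Override conditions not both satisfied; exception does not apply.

Denied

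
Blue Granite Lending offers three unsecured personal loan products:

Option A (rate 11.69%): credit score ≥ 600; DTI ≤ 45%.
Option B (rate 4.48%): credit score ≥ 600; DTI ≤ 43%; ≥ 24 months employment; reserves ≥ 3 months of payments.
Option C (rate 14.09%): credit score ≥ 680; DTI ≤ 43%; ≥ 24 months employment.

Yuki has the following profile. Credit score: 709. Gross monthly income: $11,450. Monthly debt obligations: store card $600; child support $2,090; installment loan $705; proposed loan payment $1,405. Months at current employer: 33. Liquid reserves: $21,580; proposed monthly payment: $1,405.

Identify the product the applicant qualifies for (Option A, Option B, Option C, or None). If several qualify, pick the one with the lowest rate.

Option B

Total debts = (600 + 2,090 + 705 + 1,405) = 4,800; DTI = 4,800/11,450 = 41.9%.
Reserves = 21,580/1,405 = 15.4 months.
Option A: score 709 ≥ 600; DTI 41.9% ≤ 45% → qualifies.
Option B: score 709 ≥ 600; DTI 41.9% ≤ 43%; employment 33 ≥ 24 mo; reserves 15.4 ≥ 3 mo → qualifies.
Option C: score 709 ≥ 680; DTI 41.9% ≤ 43%; employment 33 ≥ 24 mo → qualifies.
Qualifying: Option A, Option B, Option C. Lowest rate is 4.48% → Option B.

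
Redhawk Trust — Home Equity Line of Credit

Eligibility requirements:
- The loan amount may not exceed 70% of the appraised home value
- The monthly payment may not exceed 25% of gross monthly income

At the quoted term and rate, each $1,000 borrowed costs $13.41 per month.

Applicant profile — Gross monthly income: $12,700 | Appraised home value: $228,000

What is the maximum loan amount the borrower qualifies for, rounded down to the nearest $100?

Payment cap: 25% × $12,700 = $3,175/month.
At $13.41 per $1,000, that supports 3,175/13.41 × 1,000 ≈ $236,763 → $236,700.
LTV cap: 70% × $228,000 = $159,600 → $159,600.
Binding constraint: loan-to-value.

$159,600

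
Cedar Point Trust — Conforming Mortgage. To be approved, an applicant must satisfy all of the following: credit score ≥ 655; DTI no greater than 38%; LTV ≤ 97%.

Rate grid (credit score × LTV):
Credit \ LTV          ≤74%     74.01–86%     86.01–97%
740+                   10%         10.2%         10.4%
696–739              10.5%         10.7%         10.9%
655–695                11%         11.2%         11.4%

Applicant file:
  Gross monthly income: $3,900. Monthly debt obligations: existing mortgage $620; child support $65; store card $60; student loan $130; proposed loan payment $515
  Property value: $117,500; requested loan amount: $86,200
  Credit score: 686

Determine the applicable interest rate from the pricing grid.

Credit score 686 ≥ 655; Total monthly debts = (620 + 65 + 60 + 130 + 515) = 1,390. Debt-to-income = 1,390/3,900 = 35.6% — meets 38% limit
LTV: 86,200 ÷ 117,500 = 73.4%, within 97% cap
Score 686 is in the 655–695 band; LTV 73.4% is in the ≤74% band → 11%.

11%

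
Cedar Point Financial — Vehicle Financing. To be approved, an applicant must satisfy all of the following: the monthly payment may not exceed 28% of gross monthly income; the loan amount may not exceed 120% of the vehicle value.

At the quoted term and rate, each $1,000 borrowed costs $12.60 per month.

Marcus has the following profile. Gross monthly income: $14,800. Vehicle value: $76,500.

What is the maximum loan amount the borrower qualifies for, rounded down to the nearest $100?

$91,800

Payment cap: 28% × $14,800 = $4,144/month.
At $12.60 per $1,000, that supports 4,144/12.60 × 1,000 ≈ $328,888 → $328,800.
LTV cap: 120% × $76,500 = $91,800 → $91,800.
Binding constraint: loan-to-value.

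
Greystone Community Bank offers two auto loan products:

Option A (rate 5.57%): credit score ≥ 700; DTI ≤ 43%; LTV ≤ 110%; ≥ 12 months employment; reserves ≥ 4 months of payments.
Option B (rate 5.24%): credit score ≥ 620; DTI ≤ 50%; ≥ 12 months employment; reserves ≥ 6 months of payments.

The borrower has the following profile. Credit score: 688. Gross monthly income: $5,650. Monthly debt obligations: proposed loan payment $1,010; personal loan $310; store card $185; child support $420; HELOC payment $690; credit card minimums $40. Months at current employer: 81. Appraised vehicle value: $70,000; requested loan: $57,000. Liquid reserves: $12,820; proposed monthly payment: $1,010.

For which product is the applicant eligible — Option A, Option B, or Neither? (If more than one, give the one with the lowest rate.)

Total debts = (1,010 + 310 + 185 + 420 + 690 + 40) = 2,655; DTI = 2,655/5,650 = 47%.
LTV = 57,000/70,000 = 81.4%.
Reserves = 12,820/1,010 = 12.7 months.
Option A: score 688 < 700; DTI 47% > 43%; LTV 81.4% ≤ 110%; employment 81 ≥ 12 mo; reserves 12.7 ≥ 4 mo → does not qualify.
Option B: score 688 ≥ 620; DTI 47% ≤ 50%; employment 81 ≥ 12 mo; reserves 12.7 ≥ 6 mo → qualifies.

Option B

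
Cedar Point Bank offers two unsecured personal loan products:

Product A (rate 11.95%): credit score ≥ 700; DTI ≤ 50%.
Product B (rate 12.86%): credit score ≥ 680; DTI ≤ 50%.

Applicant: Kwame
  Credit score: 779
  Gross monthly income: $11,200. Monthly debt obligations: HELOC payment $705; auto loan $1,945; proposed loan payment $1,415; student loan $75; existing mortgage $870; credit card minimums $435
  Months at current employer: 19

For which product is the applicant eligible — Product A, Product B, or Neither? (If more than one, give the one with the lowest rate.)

Product A

Total debts = (705 + 1,945 + 1,415 + 75 + 870 + 435) = 5,445; DTI = 5,445/11,200 = 48.6%.
Product A: score 779 ≥ 700; DTI 48.6% ≤ 50% → qualifies.
Product B: score 779 ≥ 680; DTI 48.6% ≤ 50% → qualifies.
Qualifying: Product A, Product B. Lowest rate is 11.95% → Product A.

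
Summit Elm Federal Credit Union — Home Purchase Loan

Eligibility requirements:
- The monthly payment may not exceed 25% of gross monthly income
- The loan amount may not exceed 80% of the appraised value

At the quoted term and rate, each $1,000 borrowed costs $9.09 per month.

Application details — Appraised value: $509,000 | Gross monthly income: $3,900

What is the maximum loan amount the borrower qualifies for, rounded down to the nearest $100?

$107,200

Payment cap: 25% × $3,900 = $975/month.
At $9.09 per $1,000, that supports 975/9.09 × 1,000 ≈ $107,260 → $107,200.
LTV cap: 80% × $509,000 = $407,200 → $407,200.
Binding constraint: payment-to-income.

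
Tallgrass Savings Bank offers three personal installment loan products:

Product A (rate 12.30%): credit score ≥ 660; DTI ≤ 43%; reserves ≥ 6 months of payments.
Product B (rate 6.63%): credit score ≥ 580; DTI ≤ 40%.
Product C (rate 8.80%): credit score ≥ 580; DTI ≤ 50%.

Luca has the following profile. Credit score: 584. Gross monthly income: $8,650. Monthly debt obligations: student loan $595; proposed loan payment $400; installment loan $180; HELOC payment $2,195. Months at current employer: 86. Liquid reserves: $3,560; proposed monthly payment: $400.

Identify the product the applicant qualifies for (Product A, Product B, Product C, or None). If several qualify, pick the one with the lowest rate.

Product B

Total debts = (595 + 400 + 180 + 2,195) = 3,370; DTI = 3,370/8,650 = 39%.
Reserves = 3,560/400 = 8.9 months.
Product A: score 584 < 660; DTI 39% ≤ 43%; reserves 8.9 ≥ 6 mo → does not qualify.
Product B: score 584 ≥ 580; DTI 39% ≤ 40% → qualifies.
Product C: score 584 ≥ 580; DTI 39% ≤ 50% → qualifies.
Qualifying: Product B, Product C. Lowest rate is 6.63% → Product B.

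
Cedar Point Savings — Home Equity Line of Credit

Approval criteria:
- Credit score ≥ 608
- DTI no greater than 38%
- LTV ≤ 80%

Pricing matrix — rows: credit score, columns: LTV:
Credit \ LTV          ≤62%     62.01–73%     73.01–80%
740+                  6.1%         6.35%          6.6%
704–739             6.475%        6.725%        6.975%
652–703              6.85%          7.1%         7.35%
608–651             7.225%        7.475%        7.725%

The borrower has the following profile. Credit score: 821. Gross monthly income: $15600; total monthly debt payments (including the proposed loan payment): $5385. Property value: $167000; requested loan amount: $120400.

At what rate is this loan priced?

Credit score 821 ≥ 608; DTI = 5,385/15,600 = 34.5% ≤ 38%
LTV = 120,400/167,000 = 72.1% ≤ 80%
Score 821 is in the 740+ band; LTV 72.1% is in the 62.01–73% band → 6.35%.

6.35%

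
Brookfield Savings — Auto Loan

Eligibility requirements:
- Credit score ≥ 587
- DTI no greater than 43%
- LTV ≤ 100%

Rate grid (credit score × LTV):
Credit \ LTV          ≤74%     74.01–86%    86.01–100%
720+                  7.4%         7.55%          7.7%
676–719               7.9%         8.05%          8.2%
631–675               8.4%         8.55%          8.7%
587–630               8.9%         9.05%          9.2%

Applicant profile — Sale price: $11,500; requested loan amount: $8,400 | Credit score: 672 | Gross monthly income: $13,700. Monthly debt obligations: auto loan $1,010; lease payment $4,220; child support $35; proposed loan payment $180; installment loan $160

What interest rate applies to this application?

Credit score 672 ≥ 587; Total monthly debts = (1,010 + 4,220 + 35 + 180 + 160) = 5,605. Debt-to-income = 5,605/13,700 = 40.9% — meets 43% limit
Loan-to-value = 8,400/11,500 = 73% — pass (100% max)
Row: 672 falls in 631–675. Column: 73% falls in ≤74%. Rate = 8.4%.

8.4%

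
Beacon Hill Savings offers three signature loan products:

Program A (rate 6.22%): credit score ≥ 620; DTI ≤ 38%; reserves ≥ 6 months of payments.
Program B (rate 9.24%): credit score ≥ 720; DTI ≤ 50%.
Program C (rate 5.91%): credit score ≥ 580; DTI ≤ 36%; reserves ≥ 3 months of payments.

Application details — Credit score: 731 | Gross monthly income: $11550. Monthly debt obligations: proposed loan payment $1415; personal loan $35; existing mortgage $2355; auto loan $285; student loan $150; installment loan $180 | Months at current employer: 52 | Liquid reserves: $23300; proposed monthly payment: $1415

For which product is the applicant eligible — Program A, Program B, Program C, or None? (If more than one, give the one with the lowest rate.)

Total debts = (1,415 + 35 + 2,355 + 285 + 150 + 180) = 4,420; DTI = 4,420/11,550 = 38.3%.
Reserves = 23,300/1,415 = 16.5 months.
Program A: score 731 ≥ 620; DTI 38.3% > 38%; reserves 16.5 ≥ 6 mo → does not qualify.
Program B: score 731 ≥ 720; DTI 38.3% ≤ 50% → qualifies.
Program C: score 731 ≥ 580; DTI 38.3% > 36%; reserves 16.5 ≥ 3 mo → does not qualify.

Program B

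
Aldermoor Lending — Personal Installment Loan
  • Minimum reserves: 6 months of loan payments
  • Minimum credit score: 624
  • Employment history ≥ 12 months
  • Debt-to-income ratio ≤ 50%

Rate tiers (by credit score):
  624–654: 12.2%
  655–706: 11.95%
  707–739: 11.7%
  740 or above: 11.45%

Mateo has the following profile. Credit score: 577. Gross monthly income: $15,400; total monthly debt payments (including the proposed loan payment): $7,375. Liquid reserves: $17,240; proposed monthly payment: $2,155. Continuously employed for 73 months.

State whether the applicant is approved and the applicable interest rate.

Credit score 577 < 624 (below minimum)
DTI: 7,375 ÷ 15,400 = 47.9%, within the 50% cap
Reserves: 17,240 ÷ 2,155 = 8.0 months (meets 6-month minimum)
Employment 73 ≥ 12 months
Not all requirements met → denied.

Denied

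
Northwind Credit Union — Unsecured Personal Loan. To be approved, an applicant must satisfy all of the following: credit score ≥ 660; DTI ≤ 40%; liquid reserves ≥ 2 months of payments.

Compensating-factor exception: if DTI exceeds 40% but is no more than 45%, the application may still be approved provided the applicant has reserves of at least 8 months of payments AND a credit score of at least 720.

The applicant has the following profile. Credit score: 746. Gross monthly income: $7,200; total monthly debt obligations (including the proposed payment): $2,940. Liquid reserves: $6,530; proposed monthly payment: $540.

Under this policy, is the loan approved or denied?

Credit score 746 ≥ 660 (meets base)
DTI: 2,940 ÷ 7,200 = 40.8%, over the 40% base limit.
Liquid reserves cover 6,530/540 = 12.1 months — ≥ 2 required
40.8% falls in the override range (40%–45%), so the compensating-factor test applies.
Override check — reserves: 12.1 mo (ok); score: 746 (ok).
Both override conditions satisfied; DTI exception granted.

Approved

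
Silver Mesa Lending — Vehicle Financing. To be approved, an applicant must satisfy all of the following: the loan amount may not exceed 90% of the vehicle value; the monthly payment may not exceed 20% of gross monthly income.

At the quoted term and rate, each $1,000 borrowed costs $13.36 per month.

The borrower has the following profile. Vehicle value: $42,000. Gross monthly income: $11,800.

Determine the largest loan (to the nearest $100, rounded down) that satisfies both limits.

$37,800

Payment cap: 20% × $11,800 = $2,360/month.
At $13.36 per $1,000, that supports 2,360/13.36 × 1,000 ≈ $176,646 → $176,600.
LTV cap: 90% × $42,000 = $37,800 → $37,800.
Binding constraint: loan-to-value.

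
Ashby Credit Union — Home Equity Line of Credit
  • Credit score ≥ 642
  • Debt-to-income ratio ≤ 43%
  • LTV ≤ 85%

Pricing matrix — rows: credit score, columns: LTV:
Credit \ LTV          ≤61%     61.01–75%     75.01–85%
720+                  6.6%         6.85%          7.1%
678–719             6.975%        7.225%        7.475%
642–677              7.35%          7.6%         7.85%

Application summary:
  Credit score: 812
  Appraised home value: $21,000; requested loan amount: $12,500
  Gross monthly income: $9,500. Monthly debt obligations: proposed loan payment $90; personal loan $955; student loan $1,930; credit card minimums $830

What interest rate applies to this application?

Credit score 812 ≥ 642; Total monthly debts = (90 + 955 + 1,930 + 830) = 3,805. DTI = 3,805/9,500 = 40.1% ≤ 43%
LTV = 12,500/21,000 = 59.5% ≤ 85%
Score 812 is in the 720+ band; LTV 59.5% is in the ≤61% band → 6.6%.

6.6%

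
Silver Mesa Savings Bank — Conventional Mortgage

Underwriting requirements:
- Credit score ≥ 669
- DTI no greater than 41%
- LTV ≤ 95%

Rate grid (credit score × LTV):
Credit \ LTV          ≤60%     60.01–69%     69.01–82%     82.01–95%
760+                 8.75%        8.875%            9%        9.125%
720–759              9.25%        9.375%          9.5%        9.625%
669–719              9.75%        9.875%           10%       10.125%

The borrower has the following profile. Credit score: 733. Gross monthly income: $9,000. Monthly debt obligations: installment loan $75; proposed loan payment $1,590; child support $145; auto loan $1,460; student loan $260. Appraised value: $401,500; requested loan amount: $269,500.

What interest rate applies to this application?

9.375%

Credit score 733 ≥ 669; Total monthly debts = (75 + 1,590 + 145 + 1,460 + 260) = 3,530. DTI: 3,530 ÷ 9,000 = 39.2%, within the 41% cap
LTV = 269,500/401,500 = 67.1% ≤ 95%
Credit 733 → row 720–759; LTV 67.1% → column 60.01–69%. Grid cell → 9.375%.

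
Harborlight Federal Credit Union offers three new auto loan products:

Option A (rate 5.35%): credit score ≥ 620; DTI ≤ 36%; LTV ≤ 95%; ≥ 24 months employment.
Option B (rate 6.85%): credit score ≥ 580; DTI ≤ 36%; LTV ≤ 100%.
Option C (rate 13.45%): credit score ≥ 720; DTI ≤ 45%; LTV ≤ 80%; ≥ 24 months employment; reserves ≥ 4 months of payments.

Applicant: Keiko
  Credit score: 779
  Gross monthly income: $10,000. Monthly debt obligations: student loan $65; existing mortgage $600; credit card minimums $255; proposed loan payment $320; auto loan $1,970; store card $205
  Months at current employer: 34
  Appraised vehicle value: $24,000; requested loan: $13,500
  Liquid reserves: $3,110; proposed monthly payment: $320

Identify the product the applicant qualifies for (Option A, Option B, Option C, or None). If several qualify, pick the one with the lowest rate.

Total debts = (65 + 600 + 255 + 320 + 1,970 + 205) = 3,415; DTI = 3,415/10,000 = 34.1%.
LTV = 13,500/24,000 = 56.2%.
Reserves = 3,110/320 = 9.7 months.
Option A: score 779 ≥ 620; DTI 34.1% ≤ 36%; LTV 56.2% ≤ 95%; employment 34 ≥ 24 mo → qualifies.
Option B: score 779 ≥ 580; DTI 34.1% ≤ 36%; LTV 56.2% ≤ 100% → qualifies.
Option C: score 779 ≥ 720; DTI 34.1% ≤ 45%; LTV 56.2% ≤ 80%; employment 34 ≥ 24 mo; reserves 9.7 ≥ 4 mo → qualifies.
Qualifying: Option A, Option B, Option C. Lowest rate is 5.35% → Option A.

Option A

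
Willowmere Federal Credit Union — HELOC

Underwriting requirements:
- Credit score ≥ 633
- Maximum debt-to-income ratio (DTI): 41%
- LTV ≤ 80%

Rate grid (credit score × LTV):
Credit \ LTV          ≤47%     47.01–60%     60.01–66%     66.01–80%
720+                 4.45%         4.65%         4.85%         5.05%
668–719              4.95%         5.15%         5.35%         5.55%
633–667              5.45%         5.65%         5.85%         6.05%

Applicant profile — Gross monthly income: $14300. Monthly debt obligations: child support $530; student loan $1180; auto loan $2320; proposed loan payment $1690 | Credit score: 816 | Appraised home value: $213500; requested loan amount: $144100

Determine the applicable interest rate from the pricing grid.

5.05%

Credit score 816 ≥ 633; Total monthly debts = (530 + 1,180 + 2,320 + 1,690) = 5,720. DTI: 5,720 ÷ 14,300 = 40%, within the 41% cap
LTV = 144,100/213,500 = 67.5% ≤ 80%
Credit 816 → row 720+; LTV 67.5% → column 66.01–80%. Grid cell → 5.05%.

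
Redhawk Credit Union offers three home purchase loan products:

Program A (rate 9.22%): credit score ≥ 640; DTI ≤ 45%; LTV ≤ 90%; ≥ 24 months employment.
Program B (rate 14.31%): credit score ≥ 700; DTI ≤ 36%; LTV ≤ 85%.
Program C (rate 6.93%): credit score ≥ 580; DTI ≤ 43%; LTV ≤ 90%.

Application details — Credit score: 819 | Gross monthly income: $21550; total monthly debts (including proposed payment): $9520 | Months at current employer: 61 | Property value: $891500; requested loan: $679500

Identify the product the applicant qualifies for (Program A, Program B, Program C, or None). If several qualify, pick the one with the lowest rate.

DTI = 9,520/21,550 = 44.2%.
LTV = 679,500/891,500 = 76.2%.
Program A: score 819 ≥ 640; DTI 44.2% ≤ 45%; LTV 76.2% ≤ 90%; employment 61 ≥ 24 mo → qualifies.
Program B: score 819 ≥ 700; DTI 44.2% > 36%; LTV 76.2% ≤ 85% → does not qualify.
Program C: score 819 ≥ 580; DTI 44.2% > 43%; LTV 76.2% ≤ 90% → does not qualify.

Program A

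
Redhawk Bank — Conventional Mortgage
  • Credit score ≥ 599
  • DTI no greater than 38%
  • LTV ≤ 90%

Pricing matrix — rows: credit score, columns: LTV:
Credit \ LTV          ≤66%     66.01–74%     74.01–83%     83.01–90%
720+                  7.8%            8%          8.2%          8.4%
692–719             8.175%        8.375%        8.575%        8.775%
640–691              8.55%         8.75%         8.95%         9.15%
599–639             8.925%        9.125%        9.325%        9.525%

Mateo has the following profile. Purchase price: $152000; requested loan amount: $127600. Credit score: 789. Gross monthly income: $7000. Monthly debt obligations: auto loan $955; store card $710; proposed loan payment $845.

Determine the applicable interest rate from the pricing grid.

8.4%

Credit score 789 ≥ 599; Total monthly debts = (955 + 710 + 845) = 2,510. DTI = 2,510/7,000 = 35.9% ≤ 38%
LTV = 127,600/152,000 = 83.9% ≤ 90%
Score 789 is in the 720+ band; LTV 83.9% is in the 83.01–90% band → 8.4%.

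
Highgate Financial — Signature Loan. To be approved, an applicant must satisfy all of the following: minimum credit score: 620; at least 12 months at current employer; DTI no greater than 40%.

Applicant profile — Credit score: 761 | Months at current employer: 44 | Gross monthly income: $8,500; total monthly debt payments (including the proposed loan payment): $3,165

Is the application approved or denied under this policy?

Approved

Credit score 761 ≥ 620 (meets)
Employment 44 ≥ 12 months
DTI: 3,165 ÷ 8,500 = 37.2%, within the 40% cap
All criteria satisfied.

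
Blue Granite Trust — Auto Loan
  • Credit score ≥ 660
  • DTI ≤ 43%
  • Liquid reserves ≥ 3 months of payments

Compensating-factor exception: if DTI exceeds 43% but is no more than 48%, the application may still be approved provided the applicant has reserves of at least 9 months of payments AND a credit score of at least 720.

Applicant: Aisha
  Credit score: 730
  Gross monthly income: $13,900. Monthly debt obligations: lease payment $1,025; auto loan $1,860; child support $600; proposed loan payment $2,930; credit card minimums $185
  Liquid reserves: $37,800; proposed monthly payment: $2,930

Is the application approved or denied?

Approved

Credit score 730 ≥ 660 (meets base)
Total debts = (1,025 + 1,860 + 600 + 2,930 + 185) = 6,600. DTI = 6,600/13,900 = 47.5% > 43% — standard DTI limit exceeded.
Reserves = 37,800/2,930 = 12.9 months ≥ 3
47.5% falls in the override range (43%–48%), so the compensating-factor test applies.
Reserves 12.9 ≥ 9 months; credit score 730 ≥ 720.
Both override conditions satisfied; DTI exception granted.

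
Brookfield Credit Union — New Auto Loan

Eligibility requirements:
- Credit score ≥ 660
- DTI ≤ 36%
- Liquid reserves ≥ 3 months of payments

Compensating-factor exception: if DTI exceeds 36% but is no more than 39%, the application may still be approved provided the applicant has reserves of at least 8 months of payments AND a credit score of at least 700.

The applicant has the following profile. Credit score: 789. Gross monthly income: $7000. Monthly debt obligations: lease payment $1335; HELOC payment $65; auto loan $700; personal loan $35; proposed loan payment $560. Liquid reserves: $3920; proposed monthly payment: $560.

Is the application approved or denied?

Credit score 789 ≥ 660 (meets base)
Total debts = (1,335 + 65 + 700 + 35 + 560) = 2,695. DTI: 2,695 ÷ 7,000 = 38.5%, over the 36% base limit.
Reserves = 3,920/560 = 7.0 months ≥ 3
38.5% falls in the override range (36%–39%), so the compensating-factor test applies.
Override check — reserves: 7.0 mo (short of 8); score: 789 (ok).
Override conditions not both satisfied; exception does not apply.

Denied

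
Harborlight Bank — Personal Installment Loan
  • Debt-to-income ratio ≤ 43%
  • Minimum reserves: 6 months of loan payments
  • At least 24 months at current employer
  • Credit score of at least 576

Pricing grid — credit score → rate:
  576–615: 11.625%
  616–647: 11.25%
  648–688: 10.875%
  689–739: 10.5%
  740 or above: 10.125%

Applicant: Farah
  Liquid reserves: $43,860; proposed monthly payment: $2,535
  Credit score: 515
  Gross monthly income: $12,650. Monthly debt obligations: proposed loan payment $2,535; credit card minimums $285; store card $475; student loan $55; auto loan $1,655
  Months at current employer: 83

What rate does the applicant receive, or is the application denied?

Denied

Credit score 515 < 576 (below minimum)
Total monthly debts = (2,535 + 285 + 475 + 55 + 1,655) = 5,005. Debt-to-income = 5,005/12,650 = 39.6% — meets 43% limit
Employment 83 ≥ 24 months
Liquid reserves cover 43,860/2,535 = 17.3 months — ≥ 6 required
Not all requirements met → denied.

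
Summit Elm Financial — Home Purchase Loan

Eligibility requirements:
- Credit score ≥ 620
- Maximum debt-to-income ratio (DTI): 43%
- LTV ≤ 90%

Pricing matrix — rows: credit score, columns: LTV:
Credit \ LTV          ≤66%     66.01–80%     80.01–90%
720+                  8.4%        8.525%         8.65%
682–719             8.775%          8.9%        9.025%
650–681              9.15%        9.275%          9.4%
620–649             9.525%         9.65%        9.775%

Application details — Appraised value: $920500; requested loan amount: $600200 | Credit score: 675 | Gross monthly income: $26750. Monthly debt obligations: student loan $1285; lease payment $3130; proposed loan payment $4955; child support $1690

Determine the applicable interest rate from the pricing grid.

Credit score 675 ≥ 620; Total monthly debts = (1,285 + 3,130 + 4,955 + 1,690) = 11,060. DTI = 11,060/26,750 = 41.3% ≤ 43%
LTV = 600,200/920,500 = 65.2% ≤ 90%
Score 675 is in the 650–681 band; LTV 65.2% is in the ≤66% band → 9.15%.

9.15%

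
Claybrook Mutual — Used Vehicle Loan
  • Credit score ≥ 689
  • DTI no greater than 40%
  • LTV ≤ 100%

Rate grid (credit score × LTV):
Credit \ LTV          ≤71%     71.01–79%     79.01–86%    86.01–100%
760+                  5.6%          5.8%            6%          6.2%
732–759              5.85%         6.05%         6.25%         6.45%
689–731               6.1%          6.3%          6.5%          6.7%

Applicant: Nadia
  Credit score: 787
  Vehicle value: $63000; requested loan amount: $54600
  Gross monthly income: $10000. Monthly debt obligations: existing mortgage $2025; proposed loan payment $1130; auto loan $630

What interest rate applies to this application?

6.2%

Credit score 787 ≥ 689; Total monthly debts = (2,025 + 1,130 + 630) = 3,785. DTI = 3,785/10,000 = 37.9% ≤ 40%
Loan-to-value = 54,600/63,000 = 86.7% — pass (100% max)
Score 787 is in the 760+ band; LTV 86.7% is in the 86.01–100% band → 6.2%.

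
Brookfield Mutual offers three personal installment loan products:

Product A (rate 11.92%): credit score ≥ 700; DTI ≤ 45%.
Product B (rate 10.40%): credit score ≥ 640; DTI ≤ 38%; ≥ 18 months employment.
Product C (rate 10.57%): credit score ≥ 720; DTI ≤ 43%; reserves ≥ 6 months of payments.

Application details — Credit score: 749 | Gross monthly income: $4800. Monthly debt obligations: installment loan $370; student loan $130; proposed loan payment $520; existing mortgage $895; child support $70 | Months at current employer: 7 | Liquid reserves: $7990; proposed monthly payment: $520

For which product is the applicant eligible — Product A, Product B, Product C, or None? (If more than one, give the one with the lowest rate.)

Total debts = (370 + 130 + 520 + 895 + 70) = 1,985; DTI = 1,985/4,800 = 41.4%.
Reserves = 7,990/520 = 15.4 months.
Product A: score 749 ≥ 700; DTI 41.4% ≤ 45% → qualifies.
Product B: score 749 ≥ 640; DTI 41.4% > 38%; employment 7 < 18 mo → does not qualify.
Product C: score 749 ≥ 720; DTI 41.4% ≤ 43%; reserves 15.4 ≥ 6 mo → qualifies.
Qualifying: Product A, Product C. Lowest rate is 10.57% → Product C.

Product C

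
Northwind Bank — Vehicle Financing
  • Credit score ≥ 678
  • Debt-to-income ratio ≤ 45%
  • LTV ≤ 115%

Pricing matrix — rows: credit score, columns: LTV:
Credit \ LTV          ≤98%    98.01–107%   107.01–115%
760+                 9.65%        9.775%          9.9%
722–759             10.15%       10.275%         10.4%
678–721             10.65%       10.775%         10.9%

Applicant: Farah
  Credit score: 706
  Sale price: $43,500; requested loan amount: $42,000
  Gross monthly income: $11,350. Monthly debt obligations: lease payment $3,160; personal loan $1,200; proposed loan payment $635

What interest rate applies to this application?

10.65%

Credit score 706 ≥ 678; Total monthly debts = (3,160 + 1,200 + 635) = 4,995. Debt-to-income = 4,995/11,350 = 44% — meets 45% limit
LTV = 42,000/43,500 = 96.6% ≤ 115%
Score 706 is in the 678–721 band; LTV 96.6% is in the ≤98% band → 10.65%.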